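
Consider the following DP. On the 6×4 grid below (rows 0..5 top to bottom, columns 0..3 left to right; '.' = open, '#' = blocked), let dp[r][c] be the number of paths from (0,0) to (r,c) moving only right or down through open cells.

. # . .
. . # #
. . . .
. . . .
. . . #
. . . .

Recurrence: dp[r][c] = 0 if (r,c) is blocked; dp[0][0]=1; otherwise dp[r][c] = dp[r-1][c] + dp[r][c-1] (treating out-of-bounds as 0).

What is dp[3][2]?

5

r\c   0   1   2   3
  0   1   0   0   0
  1   1   1   0   0
  2   1   2   2   2
  3   1   3   5   7
  4   1   4   9   0
  5   1   5  14  14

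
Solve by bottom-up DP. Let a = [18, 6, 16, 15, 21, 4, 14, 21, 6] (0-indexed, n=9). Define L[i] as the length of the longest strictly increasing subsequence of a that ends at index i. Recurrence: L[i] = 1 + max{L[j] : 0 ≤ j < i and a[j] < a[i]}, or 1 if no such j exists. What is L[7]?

   i    0    1    2    3    4    5    6    7    8
a[i]   18    6   16   15   21    4   14   21    6
L[i]    1    1    2    2    3    1    2    3    2

3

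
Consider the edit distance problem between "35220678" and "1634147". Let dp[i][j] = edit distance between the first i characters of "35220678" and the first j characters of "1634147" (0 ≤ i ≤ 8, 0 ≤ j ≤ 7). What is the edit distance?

   ''  1  6  3  4  1  4  7
''  0  1  2  3  4  5  6  7
 3  1  1  2  2  3  4  5  6
 5  2  2  2  3  3  4  5  6
 2  3  3  3  3  4  4  5  6
 2  4  4  4  4  4  5  5  6
 0  5  5  5  5  5  5  6  6
 6  6  6  5  6  6  6  6  7
 7  7  7  6  6  7  7  7  6
 8  8  8  7  7  7  8  8  7

7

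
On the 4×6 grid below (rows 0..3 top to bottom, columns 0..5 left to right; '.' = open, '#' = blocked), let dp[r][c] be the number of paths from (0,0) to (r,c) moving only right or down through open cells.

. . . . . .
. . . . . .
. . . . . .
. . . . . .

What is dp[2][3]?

10

r\c   0   1   2   3   4   5
  0   1   1   1   1   1   1
  1   1   2   3   4   5   6
  2   1   3   6  10  15  21
  3   1   4  10  20  35  56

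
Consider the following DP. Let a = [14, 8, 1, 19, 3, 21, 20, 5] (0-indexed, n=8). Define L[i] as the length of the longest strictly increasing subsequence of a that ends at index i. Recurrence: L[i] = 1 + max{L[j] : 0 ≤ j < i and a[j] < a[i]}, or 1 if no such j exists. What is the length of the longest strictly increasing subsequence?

   i    0    1    2    3    4    5    6    7
a[i]   14    8    1   19    3   21   20    5
L[i]    1    1    1    2    2    3    3    3

3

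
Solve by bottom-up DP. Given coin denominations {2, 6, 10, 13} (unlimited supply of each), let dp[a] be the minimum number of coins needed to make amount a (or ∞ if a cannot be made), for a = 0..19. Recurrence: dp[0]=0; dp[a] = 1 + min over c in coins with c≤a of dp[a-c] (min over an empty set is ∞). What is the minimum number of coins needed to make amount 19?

 a  0  1  2  3  4  5  6  7  8  9 10 11 12 13 14 15 16 17 18 19
dp  0  -  1  -  2  -  1  -  2  -  1  -  2  1  3  2  2  3  3  2
(- denotes ∞ / unreachable)

2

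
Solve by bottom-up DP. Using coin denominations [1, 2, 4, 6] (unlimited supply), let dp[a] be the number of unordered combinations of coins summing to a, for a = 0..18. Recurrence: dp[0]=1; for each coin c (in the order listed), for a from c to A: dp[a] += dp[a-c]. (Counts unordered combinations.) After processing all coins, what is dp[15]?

31

after  coin     0     1     2     3     4     5     6     7     8     9    10    11    12    13    14    15    16    17    18
          1     1     1     1     1     1     1     1     1     1     1     1     1     1     1     1     1     1     1     1
          2     1     1     2     2     3     3     4     4     5     5     6     6     7     7     8     8     9     9    10
          4     1     1     2     2     4     4     6     6     9     9    12    12    16    16    20    20    25    25    30
          6     1     1     2     2     4     4     7     7    11    11    16    16    23    23    31    31    41    41    53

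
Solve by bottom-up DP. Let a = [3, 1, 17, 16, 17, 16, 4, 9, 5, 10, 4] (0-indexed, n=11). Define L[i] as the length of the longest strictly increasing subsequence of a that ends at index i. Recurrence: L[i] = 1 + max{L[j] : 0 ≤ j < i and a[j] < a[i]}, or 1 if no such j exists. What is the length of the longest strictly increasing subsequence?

   i    0    1    2    3    4    5    6    7    8    9   10
a[i]    3    1   17   16   17   16    4    9    5   10    4
L[i]    1    1    2    2    3    2    2    3    3    4    2

4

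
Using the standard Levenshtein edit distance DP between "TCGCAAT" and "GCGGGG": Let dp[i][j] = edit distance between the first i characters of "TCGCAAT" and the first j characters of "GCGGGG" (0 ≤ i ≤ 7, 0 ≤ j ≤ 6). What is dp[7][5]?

   ''  G  C  G  G  G  G
''  0  1  2  3  4  5  6
 T  1  1  2  3  4  5  6
 C  2  2  1  2  3  4  5
 G  3  2  2  1  2  3  4
 C  4  3  2  2  2  3  4
 A  5  4  3  3  3  3  4
 A  6  5  4  4  4  4  4
 T  7  6  5  5  5  5  5

5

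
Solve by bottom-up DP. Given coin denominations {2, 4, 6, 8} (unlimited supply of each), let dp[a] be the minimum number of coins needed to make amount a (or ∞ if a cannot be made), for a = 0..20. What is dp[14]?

 a  0  1  2  3  4  5  6  7  8  9 10 11 12 13 14 15 16 17 18 19 20
dp  0  -  1  -  1  -  1  -  1  -  2  -  2  -  2  -  2  -  3  -  3
(- denotes ∞ / unreachable)

2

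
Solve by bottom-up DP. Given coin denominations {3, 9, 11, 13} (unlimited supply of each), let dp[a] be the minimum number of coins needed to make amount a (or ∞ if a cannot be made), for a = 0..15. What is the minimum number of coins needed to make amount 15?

3

 a  0  1  2  3  4  5  6  7  8  9 10 11 12 13 14 15
dp  0  -  -  1  -  -  2  -  -  1  -  1  2  1  2  3
(- denotes ∞ / unreachable)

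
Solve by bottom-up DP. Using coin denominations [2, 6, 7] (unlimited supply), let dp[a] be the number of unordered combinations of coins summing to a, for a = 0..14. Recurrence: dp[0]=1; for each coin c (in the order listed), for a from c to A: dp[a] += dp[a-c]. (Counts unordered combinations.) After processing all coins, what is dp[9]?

1

after  coin     0     1     2     3     4     5     6     7     8     9    10    11    12    13    14
          2     1     0     1     0     1     0     1     0     1     0     1     0     1     0     1
          6     1     0     1     0     1     0     2     0     2     0     2     0     3     0     3
          7     1     0     1     0     1     0     2     1     2     1     2     1     3     2     4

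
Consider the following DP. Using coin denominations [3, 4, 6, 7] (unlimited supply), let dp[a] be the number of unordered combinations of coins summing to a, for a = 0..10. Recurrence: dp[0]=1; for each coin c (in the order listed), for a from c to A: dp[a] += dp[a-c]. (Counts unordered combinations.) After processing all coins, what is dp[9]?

2

after  coin     0     1     2     3     4     5     6     7     8     9    10
          3     1     0     0     1     0     0     1     0     0     1     0
          4     1     0     0     1     1     0     1     1     1     1     1
          6     1     0     0     1     1     0     2     1     1     2     2
          7     1     0     0     1     1     0     2     2     1     2     3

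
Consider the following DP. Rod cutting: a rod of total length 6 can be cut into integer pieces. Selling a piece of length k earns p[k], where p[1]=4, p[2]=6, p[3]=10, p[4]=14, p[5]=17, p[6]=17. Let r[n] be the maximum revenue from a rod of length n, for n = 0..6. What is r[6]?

   n    0    1    2    3    4    5    6
r[n]    0    4    8   12   16   20   24

24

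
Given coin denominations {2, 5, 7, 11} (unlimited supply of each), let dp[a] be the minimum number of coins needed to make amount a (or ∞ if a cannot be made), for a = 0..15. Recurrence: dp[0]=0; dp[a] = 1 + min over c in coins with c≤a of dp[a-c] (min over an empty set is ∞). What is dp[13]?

 a  0  1  2  3  4  5  6  7  8  9 10 11 12 13 14 15
dp  0  -  1  -  2  1  3  1  4  2  2  1  2  2  2  3
(- denotes ∞ / unreachable)

2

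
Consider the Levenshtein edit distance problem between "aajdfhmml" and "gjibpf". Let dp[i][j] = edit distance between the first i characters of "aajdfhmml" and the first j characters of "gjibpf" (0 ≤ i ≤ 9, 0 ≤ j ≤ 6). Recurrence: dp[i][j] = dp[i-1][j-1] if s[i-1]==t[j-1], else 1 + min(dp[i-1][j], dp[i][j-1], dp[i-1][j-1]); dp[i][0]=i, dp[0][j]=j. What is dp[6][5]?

   ''  g  j  i  b  p  f
''  0  1  2  3  4  5  6
 a  1  1  2  3  4  5  6
 a  2  2  2  3  4  5  6
 j  3  3  2  3  4  5  6
 d  4  4  3  3  4  5  6
 f  5  5  4  4  4  5  5
 h  6  6  5  5  5  5  6
 m  7  7  6  6  6  6  6
 m  8  8  7  7  7  7  7
 l  9  9  8  8  8  8  8

5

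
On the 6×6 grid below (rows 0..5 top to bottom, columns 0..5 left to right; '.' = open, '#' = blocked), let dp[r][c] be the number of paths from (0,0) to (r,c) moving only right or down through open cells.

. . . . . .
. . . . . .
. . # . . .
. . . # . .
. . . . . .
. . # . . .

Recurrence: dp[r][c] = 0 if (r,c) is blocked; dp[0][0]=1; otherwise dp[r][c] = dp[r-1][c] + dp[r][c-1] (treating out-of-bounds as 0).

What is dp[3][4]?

9

r\c   0   1   2   3   4   5
  0   1   1   1   1   1   1
  1   1   2   3   4   5   6
  2   1   3   0   4   9  15
  3   1   4   4   0   9  24
  4   1   5   9   9  18  42
  5   1   6   0   9  27  69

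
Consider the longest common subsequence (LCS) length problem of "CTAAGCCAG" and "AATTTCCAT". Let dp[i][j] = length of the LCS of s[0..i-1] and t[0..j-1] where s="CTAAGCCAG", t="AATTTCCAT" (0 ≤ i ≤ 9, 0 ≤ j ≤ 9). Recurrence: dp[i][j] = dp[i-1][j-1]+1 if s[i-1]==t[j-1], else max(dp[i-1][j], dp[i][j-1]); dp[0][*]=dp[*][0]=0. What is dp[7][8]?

4

   ''  A  A  T  T  T  C  C  A  T
''  0  0  0  0  0  0  0  0  0  0
 C  0  0  0  0  0  0  1  1  1  1
 T  0  0  0  1  1  1  1  1  1  2
 A  0  1  1  1  1  1  1  1  2  2
 A  0  1  2  2  2  2  2  2  2  2
 G  0  1  2  2  2  2  2  2  2  2
 C  0  1  2  2  2  2  3  3  3  3
 C  0  1  2  2  2  2  3  4  4  4
 A  0  1  2  2  2  2  3  4  5  5
 G  0  1  2  2  2  2  3  4  5  5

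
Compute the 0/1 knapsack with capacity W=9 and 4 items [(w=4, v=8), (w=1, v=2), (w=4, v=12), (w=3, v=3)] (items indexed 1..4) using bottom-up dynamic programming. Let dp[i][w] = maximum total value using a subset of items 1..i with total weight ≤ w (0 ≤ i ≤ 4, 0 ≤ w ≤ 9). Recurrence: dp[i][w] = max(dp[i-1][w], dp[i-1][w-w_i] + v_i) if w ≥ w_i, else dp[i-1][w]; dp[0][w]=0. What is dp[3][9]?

22

i\w   0   1   2   3   4   5   6   7   8   9
  0   0   0   0   0   0   0   0   0   0   0
  1   0   0   0   0   8   8   8   8   8   8
  2   0   2   2   2   8  10  10  10  10  10
  3   0   2   2   2  12  14  14  14  20  22
  4   0   2   2   3  12  14  14  15  20  22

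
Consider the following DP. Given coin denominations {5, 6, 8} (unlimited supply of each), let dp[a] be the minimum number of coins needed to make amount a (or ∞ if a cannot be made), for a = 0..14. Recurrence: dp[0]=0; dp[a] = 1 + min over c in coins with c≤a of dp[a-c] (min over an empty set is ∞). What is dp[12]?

2

 a  0  1  2  3  4  5  6  7  8  9 10 11 12 13 14
dp  0  -  -  -  -  1  1  -  1  -  2  2  2  2  2
(- denotes ∞ / unreachable)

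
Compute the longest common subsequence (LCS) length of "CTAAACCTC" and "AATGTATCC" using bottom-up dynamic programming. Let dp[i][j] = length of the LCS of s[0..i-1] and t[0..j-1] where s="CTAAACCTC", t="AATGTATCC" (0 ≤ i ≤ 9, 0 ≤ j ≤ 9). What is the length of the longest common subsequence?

   ''  A  A  T  G  T  A  T  C  C
''  0  0  0  0  0  0  0  0  0  0
 C  0  0  0  0  0  0  0  0  1  1
 T  0  0  0  1  1  1  1  1  1  1
 A  0  1  1  1  1  1  2  2  2  2
 A  0  1  2  2  2  2  2  2  2  2
 A  0  1  2  2  2  2  3  3  3  3
 C  0  1  2  2  2  2  3  3  4  4
 C  0  1  2  2  2  2  3  3  4  5
 T  0  1  2  3  3  3  3  4  4  5
 C  0  1  2  3  3  3  3  4  5  5

5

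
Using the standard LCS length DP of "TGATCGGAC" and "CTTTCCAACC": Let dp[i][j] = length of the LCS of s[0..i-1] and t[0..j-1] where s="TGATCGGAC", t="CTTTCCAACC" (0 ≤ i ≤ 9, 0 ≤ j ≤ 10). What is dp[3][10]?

2

   ''  C  T  T  T  C  C  A  A  C  C
''  0  0  0  0  0  0  0  0  0  0  0
 T  0  0  1  1  1  1  1  1  1  1  1
 G  0  0  1  1  1  1  1  1  1  1  1
 A  0  0  1  1  1  1  1  2  2  2  2
 T  0  0  1  2  2  2  2  2  2  2  2
 C  0  1  1  2  2  3  3  3  3  3  3
 G  0  1  1  2  2  3  3  3  3  3  3
 G  0  1  1  2  2  3  3  3  3  3  3
 A  0  1  1  2  2  3  3  4  4  4  4
 C  0  1  1  2  2  3  4  4  4  5  5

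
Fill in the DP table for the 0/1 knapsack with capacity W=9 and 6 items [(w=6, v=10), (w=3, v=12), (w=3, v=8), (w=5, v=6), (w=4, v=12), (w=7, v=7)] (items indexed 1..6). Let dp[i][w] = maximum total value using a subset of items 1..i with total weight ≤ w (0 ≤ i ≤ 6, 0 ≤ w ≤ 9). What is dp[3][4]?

12

i\w   0   1   2   3   4   5   6   7   8   9
  0   0   0   0   0   0   0   0   0   0   0
  1   0   0   0   0   0   0  10  10  10  10
  2   0   0   0  12  12  12  12  12  12  22
  3   0   0   0  12  12  12  20  20  20  22
  4   0   0   0  12  12  12  20  20  20  22
  5   0   0   0  12  12  12  20  24  24  24
  6   0   0   0  12  12  12  20  24  24  24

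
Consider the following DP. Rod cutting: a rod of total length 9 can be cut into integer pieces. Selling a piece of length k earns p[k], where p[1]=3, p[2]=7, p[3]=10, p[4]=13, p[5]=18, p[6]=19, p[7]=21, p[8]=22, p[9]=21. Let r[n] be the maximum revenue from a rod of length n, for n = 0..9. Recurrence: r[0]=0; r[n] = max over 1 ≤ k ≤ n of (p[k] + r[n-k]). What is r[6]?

   n    0    1    2    3    4    5    6    7    8    9
r[n]    0    3    7   10   14   18   21   25   28   32

21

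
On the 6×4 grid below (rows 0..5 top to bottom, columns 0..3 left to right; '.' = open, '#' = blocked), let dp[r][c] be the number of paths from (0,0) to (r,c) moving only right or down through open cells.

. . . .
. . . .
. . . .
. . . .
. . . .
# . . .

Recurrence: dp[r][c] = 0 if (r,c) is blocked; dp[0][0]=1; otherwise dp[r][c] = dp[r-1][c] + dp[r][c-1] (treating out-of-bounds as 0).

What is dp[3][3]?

20

r\c   0   1   2   3
  0   1   1   1   1
  1   1   2   3   4
  2   1   3   6  10
  3   1   4  10  20
  4   1   5  15  35
  5   0   5  20  55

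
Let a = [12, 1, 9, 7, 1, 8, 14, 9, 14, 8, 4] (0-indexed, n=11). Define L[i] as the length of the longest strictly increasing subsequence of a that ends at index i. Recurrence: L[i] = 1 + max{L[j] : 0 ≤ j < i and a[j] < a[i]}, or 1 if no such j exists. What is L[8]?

   i    0    1    2    3    4    5    6    7    8    9   10
a[i]   12    1    9    7    1    8   14    9   14    8    4
L[i]    1    1    2    2    1    3    4    4    5    3    2

5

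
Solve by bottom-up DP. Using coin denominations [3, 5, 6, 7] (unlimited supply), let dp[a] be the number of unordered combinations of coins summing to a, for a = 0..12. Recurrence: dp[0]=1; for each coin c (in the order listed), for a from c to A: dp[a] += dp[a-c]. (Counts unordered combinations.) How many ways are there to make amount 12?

4

after  coin     0     1     2     3     4     5     6     7     8     9    10    11    12
          3     1     0     0     1     0     0     1     0     0     1     0     0     1
          5     1     0     0     1     0     1     1     0     1     1     1     1     1
          6     1     0     0     1     0     1     2     0     1     2     1     2     3
          7     1     0     0     1     0     1     2     1     1     2     2     2     4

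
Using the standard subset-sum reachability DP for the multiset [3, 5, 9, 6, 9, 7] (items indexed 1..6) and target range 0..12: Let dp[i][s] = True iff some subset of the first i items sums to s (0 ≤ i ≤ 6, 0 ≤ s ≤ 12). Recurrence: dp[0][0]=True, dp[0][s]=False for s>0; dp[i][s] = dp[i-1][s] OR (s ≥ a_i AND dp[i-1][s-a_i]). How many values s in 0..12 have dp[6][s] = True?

i\s   0   1   2   3   4   5   6   7   8   9  10  11  12
  0   T   F   F   F   F   F   F   F   F   F   F   F   F
  1   T   F   F   T   F   F   F   F   F   F   F   F   F
  2   T   F   F   T   F   T   F   F   T   F   F   F   F
  3   T   F   F   T   F   T   F   F   T   T   F   F   T
  4   T   F   F   T   F   T   T   F   T   T   F   T   T
  5   T   F   F   T   F   T   T   F   T   T   F   T   T
  6   T   F   F   T   F   T   T   T   T   T   T   T   T

10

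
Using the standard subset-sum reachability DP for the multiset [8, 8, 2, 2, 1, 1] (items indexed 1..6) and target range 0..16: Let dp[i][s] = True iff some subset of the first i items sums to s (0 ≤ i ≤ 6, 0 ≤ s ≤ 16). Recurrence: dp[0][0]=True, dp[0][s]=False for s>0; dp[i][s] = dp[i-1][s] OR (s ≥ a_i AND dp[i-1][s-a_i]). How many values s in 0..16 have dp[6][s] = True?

15

i\s   0   1   2   3   4   5   6   7   8   9  10  11  12  13  14  15  16
  0   T   F   F   F   F   F   F   F   F   F   F   F   F   F   F   F   F
  1   T   F   F   F   F   F   F   F   T   F   F   F   F   F   F   F   F
  2   T   F   F   F   F   F   F   F   T   F   F   F   F   F   F   F   T
  3   T   F   T   F   F   F   F   F   T   F   T   F   F   F   F   F   T
  4   T   F   T   F   T   F   F   F   T   F   T   F   T   F   F   F   T
  5   T   T   T   T   T   T   F   F   T   T   T   T   T   T   F   F   T
  6   T   T   T   T   T   T   T   F   T   T   T   T   T   T   T   F   T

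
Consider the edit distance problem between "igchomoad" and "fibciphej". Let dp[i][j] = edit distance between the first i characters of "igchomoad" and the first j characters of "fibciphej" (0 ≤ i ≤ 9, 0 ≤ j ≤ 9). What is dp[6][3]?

6

   ''  f  i  b  c  i  p  h  e  j
''  0  1  2  3  4  5  6  7  8  9
 i  1  1  1  2  3  4  5  6  7  8
 g  2  2  2  2  3  4  5  6  7  8
 c  3  3  3  3  2  3  4  5  6  7
 h  4  4  4  4  3  3  4  4  5  6
 o  5  5  5  5  4  4  4  5  5  6
 m  6  6  6  6  5  5  5  5  6  6
 o  7  7  7  7  6  6  6  6  6  7
 a  8  8  8  8  7  7  7  7  7  7
 d  9  9  9  9  8  8  8  8  8  8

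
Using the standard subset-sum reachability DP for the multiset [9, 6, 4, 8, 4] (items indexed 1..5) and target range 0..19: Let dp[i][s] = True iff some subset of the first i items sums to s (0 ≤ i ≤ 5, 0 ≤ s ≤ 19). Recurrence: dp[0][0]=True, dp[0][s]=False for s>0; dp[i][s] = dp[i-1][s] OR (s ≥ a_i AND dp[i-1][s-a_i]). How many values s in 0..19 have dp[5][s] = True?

i\s   0   1   2   3   4   5   6   7   8   9  10  11  12  13  14  15  16  17  18  19
  0   T   F   F   F   F   F   F   F   F   F   F   F   F   F   F   F   F   F   F   F
  1   T   F   F   F   F   F   F   F   F   T   F   F   F   F   F   F   F   F   F   F
  2   T   F   F   F   F   F   T   F   F   T   F   F   F   F   F   T   F   F   F   F
  3   T   F   F   F   T   F   T   F   F   T   T   F   F   T   F   T   F   F   F   T
  4   T   F   F   F   T   F   T   F   T   T   T   F   T   T   T   T   F   T   T   T
  5   T   F   F   F   T   F   T   F   T   T   T   F   T   T   T   T   T   T   T   T

14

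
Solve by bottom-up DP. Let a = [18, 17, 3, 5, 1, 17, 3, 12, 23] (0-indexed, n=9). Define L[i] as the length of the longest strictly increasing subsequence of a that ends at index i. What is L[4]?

1

   i    0    1    2    3    4    5    6    7    8
a[i]   18   17    3    5    1   17    3   12   23
L[i]    1    1    1    2    1    3    2    3    4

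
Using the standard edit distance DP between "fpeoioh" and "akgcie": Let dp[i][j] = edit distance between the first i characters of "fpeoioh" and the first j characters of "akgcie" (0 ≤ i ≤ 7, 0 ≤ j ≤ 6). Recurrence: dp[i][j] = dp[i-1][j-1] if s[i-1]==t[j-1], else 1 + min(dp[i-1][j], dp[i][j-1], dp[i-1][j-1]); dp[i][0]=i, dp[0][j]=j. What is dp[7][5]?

6

   ''  a  k  g  c  i  e
''  0  1  2  3  4  5  6
 f  1  1  2  3  4  5  6
 p  2  2  2  3  4  5  6
 e  3  3  3  3  4  5  5
 o  4  4  4  4  4  5  6
 i  5  5  5  5  5  4  5
 o  6  6  6  6  6  5  5
 h  7  7  7  7  7  6  6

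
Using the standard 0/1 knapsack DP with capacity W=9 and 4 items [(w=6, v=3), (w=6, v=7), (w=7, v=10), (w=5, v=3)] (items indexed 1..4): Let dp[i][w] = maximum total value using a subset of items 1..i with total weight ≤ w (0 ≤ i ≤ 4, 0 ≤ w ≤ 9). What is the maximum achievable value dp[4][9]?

10

i\w   0   1   2   3   4   5   6   7   8   9
  0   0   0   0   0   0   0   0   0   0   0
  1   0   0   0   0   0   0   3   3   3   3
  2   0   0   0   0   0   0   7   7   7   7
  3   0   0   0   0   0   0   7  10  10  10
  4   0   0   0   0   0   3   7  10  10  10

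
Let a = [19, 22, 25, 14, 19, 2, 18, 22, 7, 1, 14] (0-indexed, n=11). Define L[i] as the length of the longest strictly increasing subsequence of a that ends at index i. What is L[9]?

1

   i    0    1    2    3    4    5    6    7    8    9   10
a[i]   19   22   25   14   19    2   18   22    7    1   14
L[i]    1    2    3    1    2    1    2    3    2    1    3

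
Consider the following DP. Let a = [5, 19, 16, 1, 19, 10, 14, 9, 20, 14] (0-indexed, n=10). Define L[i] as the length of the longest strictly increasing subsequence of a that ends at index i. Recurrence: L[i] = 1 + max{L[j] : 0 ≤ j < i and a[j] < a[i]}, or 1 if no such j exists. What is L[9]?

3

   i    0    1    2    3    4    5    6    7    8    9
a[i]    5   19   16    1   19   10   14    9   20   14
L[i]    1    2    2    1    3    2    3    2    4    3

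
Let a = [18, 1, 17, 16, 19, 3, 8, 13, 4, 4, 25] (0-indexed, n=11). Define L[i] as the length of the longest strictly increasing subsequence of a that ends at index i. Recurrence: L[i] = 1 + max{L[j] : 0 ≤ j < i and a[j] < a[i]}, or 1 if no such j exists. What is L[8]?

3

   i    0    1    2    3    4    5    6    7    8    9   10
a[i]   18    1   17   16   19    3    8   13    4    4   25
L[i]    1    1    2    2    3    2    3    4    3    3    5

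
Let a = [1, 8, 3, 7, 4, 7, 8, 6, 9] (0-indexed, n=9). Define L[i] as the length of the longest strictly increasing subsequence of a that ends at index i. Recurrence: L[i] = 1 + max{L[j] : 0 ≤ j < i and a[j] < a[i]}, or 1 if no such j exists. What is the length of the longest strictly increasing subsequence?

   i    0    1    2    3    4    5    6    7    8
a[i]    1    8    3    7    4    7    8    6    9
L[i]    1    2    2    3    3    4    5    4    6

6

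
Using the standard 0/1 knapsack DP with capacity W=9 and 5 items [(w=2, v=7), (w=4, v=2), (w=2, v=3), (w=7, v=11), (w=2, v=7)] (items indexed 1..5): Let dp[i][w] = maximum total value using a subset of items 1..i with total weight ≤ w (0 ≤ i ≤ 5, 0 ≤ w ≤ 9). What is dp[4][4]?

10

i\w   0   1   2   3   4   5   6   7   8   9
  0   0   0   0   0   0   0   0   0   0   0
  1   0   0   7   7   7   7   7   7   7   7
  2   0   0   7   7   7   7   9   9   9   9
  3   0   0   7   7  10  10  10  10  12  12
  4   0   0   7   7  10  10  10  11  12  18
  5   0   0   7   7  14  14  17  17  17  18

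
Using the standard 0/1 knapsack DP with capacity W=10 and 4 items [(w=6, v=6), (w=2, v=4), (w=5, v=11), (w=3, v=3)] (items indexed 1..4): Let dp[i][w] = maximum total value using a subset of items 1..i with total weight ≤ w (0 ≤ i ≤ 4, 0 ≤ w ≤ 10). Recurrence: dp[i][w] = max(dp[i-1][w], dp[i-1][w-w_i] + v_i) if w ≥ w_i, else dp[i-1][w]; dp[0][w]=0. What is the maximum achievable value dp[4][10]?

18

i\w   0   1   2   3   4   5   6   7   8   9  10
  0   0   0   0   0   0   0   0   0   0   0   0
  1   0   0   0   0   0   0   6   6   6   6   6
  2   0   0   4   4   4   4   6   6  10  10  10
  3   0   0   4   4   4  11  11  15  15  15  15
  4   0   0   4   4   4  11  11  15  15  15  18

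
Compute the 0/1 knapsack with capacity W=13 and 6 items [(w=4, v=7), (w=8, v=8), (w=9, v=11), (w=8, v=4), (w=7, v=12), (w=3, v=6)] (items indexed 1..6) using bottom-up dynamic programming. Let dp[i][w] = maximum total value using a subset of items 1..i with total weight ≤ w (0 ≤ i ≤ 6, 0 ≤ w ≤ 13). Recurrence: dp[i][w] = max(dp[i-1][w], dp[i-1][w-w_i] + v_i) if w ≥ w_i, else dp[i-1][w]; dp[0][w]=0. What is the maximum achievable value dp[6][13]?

19

i\w   0   1   2   3   4   5   6   7   8   9  10  11  12  13
  0   0   0   0   0   0   0   0   0   0   0   0   0   0   0
  1   0   0   0   0   7   7   7   7   7   7   7   7   7   7
  2   0   0   0   0   7   7   7   7   8   8   8   8  15  15
  3   0   0   0   0   7   7   7   7   8  11  11  11  15  18
  4   0   0   0   0   7   7   7   7   8  11  11  11  15  18
  5   0   0   0   0   7   7   7  12  12  12  12  19  19  19
  6   0   0   0   6   7   7   7  13  13  13  18  19  19  19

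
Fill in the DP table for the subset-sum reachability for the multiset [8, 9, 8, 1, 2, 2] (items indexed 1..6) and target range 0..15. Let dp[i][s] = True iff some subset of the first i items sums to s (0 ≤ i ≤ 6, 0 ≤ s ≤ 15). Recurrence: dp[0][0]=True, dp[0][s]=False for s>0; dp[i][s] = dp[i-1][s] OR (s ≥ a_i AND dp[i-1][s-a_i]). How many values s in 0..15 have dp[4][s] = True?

5

i\s   0   1   2   3   4   5   6   7   8   9  10  11  12  13  14  15
  0   T   F   F   F   F   F   F   F   F   F   F   F   F   F   F   F
  1   T   F   F   F   F   F   F   F   T   F   F   F   F   F   F   F
  2   T   F   F   F   F   F   F   F   T   T   F   F   F   F   F   F
  3   T   F   F   F   F   F   F   F   T   T   F   F   F   F   F   F
  4   T   T   F   F   F   F   F   F   T   T   T   F   F   F   F   F
  5   T   T   T   T   F   F   F   F   T   T   T   T   T   F   F   F
  6   T   T   T   T   T   T   F   F   T   T   T   T   T   T   T   F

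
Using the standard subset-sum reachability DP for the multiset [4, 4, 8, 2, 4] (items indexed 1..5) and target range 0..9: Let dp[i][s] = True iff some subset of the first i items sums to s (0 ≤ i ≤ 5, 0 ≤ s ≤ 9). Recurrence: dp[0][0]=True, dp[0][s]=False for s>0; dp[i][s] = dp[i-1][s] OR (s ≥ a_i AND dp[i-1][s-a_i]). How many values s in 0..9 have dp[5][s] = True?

5

i\s   0   1   2   3   4   5   6   7   8   9
  0   T   F   F   F   F   F   F   F   F   F
  1   T   F   F   F   T   F   F   F   F   F
  2   T   F   F   F   T   F   F   F   T   F
  3   T   F   F   F   T   F   F   F   T   F
  4   T   F   T   F   T   F   T   F   T   F
  5   T   F   T   F   T   F   T   F   T   F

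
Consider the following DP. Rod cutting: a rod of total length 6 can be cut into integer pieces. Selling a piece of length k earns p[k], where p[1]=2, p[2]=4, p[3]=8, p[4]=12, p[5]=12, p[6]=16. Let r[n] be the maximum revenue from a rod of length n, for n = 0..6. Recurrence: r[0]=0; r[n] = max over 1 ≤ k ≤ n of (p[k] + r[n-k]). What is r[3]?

8

   n    0    1    2    3    4    5    6
r[n]    0    2    4    8   12   14   16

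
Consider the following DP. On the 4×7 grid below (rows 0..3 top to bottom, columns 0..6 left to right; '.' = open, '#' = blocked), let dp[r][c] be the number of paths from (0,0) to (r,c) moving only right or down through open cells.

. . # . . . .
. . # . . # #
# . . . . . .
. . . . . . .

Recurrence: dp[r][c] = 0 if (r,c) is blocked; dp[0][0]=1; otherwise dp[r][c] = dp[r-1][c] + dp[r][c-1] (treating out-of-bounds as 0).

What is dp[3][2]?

r\c   0   1   2   3   4   5   6
  0   1   1   0   0   0   0   0
  1   1   2   0   0   0   0   0
  2   0   2   2   2   2   2   2
  3   0   2   4   6   8  10  12

4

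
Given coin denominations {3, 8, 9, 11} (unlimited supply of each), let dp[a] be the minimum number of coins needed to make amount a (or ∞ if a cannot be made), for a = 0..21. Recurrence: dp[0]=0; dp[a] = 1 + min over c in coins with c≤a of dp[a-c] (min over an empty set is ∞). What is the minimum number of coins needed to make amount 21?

3

 a  0  1  2  3  4  5  6  7  8  9 10 11 12 13 14 15 16 17 18 19 20 21
dp  0  -  -  1  -  -  2  -  1  1  -  1  2  -  2  3  2  2  2  2  2  3
(- denotes ∞ / unreachable)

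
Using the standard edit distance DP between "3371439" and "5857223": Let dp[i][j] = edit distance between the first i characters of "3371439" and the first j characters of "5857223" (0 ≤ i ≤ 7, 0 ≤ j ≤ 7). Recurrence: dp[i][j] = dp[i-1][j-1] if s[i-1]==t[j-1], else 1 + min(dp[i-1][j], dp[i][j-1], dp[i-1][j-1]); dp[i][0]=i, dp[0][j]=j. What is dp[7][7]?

6

   ''  5  8  5  7  2  2  3
''  0  1  2  3  4  5  6  7
 3  1  1  2  3  4  5  6  6
 3  2  2  2  3  4  5  6  6
 7  3  3  3  3  3  4  5  6
 1  4  4  4  4  4  4  5  6
 4  5  5  5  5  5  5  5  6
 3  6  6  6  6  6  6  6  5
 9  7  7  7  7  7  7  7  6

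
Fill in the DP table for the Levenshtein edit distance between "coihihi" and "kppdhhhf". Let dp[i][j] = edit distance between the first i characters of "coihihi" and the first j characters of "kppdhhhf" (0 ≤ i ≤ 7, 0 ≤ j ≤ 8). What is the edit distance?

   ''  k  p  p  d  h  h  h  f
''  0  1  2  3  4  5  6  7  8
 c  1  1  2  3  4  5  6  7  8
 o  2  2  2  3  4  5  6  7  8
 i  3  3  3  3  4  5  6  7  8
 h  4  4  4  4  4  4  5  6  7
 i  5  5  5  5  5  5  5  6  7
 h  6  6  6  6  6  5  5  5  6
 i  7  7  7  7  7  6  6  6  6

6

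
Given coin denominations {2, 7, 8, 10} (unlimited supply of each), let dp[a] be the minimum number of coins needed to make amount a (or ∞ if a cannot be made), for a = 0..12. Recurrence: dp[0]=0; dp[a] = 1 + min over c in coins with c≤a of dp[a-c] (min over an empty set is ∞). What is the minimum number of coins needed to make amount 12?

 a  0  1  2  3  4  5  6  7  8  9 10 11 12
dp  0  -  1  -  2  -  3  1  1  2  1  3  2
(- denotes ∞ / unreachable)

2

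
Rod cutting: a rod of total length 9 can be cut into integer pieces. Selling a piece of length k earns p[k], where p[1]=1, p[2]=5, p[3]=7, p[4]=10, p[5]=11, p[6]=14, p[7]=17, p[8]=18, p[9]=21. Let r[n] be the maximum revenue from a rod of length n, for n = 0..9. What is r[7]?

   n    0    1    2    3    4    5    6    7    8    9
r[n]    0    1    5    7   10   12   15   17   20   22

17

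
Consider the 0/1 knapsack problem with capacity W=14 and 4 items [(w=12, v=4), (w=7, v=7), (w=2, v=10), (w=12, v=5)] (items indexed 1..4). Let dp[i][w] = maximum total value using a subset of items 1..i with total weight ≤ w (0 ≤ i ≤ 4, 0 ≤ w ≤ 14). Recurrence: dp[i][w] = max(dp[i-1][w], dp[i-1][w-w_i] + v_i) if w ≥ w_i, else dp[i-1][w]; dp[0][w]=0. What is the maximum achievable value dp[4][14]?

i\w   0   1   2   3   4   5   6   7   8   9  10  11  12  13  14
  0   0   0   0   0   0   0   0   0   0   0   0   0   0   0   0
  1   0   0   0   0   0   0   0   0   0   0   0   0   4   4   4
  2   0   0   0   0   0   0   0   7   7   7   7   7   7   7   7
  3   0   0  10  10  10  10  10  10  10  17  17  17  17  17  17
  4   0   0  10  10  10  10  10  10  10  17  17  17  17  17  17

17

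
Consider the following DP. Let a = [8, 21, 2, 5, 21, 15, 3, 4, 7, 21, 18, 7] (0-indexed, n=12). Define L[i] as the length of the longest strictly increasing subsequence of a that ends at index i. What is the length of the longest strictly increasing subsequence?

   i    0    1    2    3    4    5    6    7    8    9   10   11
a[i]    8   21    2    5   21   15    3    4    7   21   18    7
L[i]    1    2    1    2    3    3    2    3    4    5    5    4

5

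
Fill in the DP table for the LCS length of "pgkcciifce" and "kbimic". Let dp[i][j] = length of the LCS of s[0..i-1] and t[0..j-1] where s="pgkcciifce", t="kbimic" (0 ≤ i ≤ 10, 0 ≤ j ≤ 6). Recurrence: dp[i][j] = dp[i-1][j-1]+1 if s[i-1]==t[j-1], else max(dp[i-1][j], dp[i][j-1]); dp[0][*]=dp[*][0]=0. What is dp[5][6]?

   ''  k  b  i  m  i  c
''  0  0  0  0  0  0  0
 p  0  0  0  0  0  0  0
 g  0  0  0  0  0  0  0
 k  0  1  1  1  1  1  1
 c  0  1  1  1  1  1  2
 c  0  1  1  1  1  1  2
 i  0  1  1  2  2  2  2
 i  0  1  1  2  2  3  3
 f  0  1  1  2  2  3  3
 c  0  1  1  2  2  3  4
 e  0  1  1  2  2  3  4

2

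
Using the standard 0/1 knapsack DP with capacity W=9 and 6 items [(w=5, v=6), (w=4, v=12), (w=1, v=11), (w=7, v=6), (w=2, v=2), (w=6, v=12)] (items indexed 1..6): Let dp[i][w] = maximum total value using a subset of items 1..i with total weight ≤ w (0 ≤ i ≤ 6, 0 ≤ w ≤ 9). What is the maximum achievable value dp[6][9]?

25

i\w   0   1   2   3   4   5   6   7   8   9
  0   0   0   0   0   0   0   0   0   0   0
  1   0   0   0   0   0   6   6   6   6   6
  2   0   0   0   0  12  12  12  12  12  18
  3   0  11  11  11  12  23  23  23  23  23
  4   0  11  11  11  12  23  23  23  23  23
  5   0  11  11  13  13  23  23  25  25  25
  6   0  11  11  13  13  23  23  25  25  25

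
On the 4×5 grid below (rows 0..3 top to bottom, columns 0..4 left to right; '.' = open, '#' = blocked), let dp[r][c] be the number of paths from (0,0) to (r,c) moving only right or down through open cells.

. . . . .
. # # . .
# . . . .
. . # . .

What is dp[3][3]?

1

r\c   0   1   2   3   4
  0   1   1   1   1   1
  1   1   0   0   1   2
  2   0   0   0   1   3
  3   0   0   0   1   4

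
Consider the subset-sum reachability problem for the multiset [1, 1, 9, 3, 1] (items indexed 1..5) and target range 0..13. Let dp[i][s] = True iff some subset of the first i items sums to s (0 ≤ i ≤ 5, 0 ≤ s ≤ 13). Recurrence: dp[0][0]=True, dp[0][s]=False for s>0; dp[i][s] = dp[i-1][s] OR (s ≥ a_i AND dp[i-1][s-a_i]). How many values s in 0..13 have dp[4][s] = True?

11

i\s   0   1   2   3   4   5   6   7   8   9  10  11  12  13
  0   T   F   F   F   F   F   F   F   F   F   F   F   F   F
  1   T   T   F   F   F   F   F   F   F   F   F   F   F   F
  2   T   T   T   F   F   F   F   F   F   F   F   F   F   F
  3   T   T   T   F   F   F   F   F   F   T   T   T   F   F
  4   T   T   T   T   T   T   F   F   F   T   T   T   T   T
  5   T   T   T   T   T   T   T   F   F   T   T   T   T   T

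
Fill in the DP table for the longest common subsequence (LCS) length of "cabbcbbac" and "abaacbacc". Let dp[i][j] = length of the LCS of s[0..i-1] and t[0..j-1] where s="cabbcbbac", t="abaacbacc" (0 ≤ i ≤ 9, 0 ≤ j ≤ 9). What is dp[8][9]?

   ''  a  b  a  a  c  b  a  c  c
''  0  0  0  0  0  0  0  0  0  0
 c  0  0  0  0  0  1  1  1  1  1
 a  0  1  1  1  1  1  1  2  2  2
 b  0  1  2  2  2  2  2  2  2  2
 b  0  1  2  2  2  2  3  3  3  3
 c  0  1  2  2  2  3  3  3  4  4
 b  0  1  2  2  2  3  4  4  4  4
 b  0  1  2  2  2  3  4  4  4  4
 a  0  1  2  3  3  3  4  5  5  5
 c  0  1  2  3  3  4  4  5  6  6

5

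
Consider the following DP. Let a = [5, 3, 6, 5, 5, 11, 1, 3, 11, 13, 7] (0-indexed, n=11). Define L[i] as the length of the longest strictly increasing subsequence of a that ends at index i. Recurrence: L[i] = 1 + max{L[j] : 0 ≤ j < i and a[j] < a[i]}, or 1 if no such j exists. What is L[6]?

   i    0    1    2    3    4    5    6    7    8    9   10
a[i]    5    3    6    5    5   11    1    3   11   13    7
L[i]    1    1    2    2    2    3    1    2    3    4    3

1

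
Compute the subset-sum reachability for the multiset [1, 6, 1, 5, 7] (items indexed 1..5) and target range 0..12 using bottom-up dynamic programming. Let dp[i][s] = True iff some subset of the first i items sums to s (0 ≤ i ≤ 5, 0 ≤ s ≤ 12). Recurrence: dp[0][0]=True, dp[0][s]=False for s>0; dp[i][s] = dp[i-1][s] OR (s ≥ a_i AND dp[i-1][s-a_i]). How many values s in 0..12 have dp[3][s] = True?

6

i\s   0   1   2   3   4   5   6   7   8   9  10  11  12
  0   T   F   F   F   F   F   F   F   F   F   F   F   F
  1   T   T   F   F   F   F   F   F   F   F   F   F   F
  2   T   T   F   F   F   F   T   T   F   F   F   F   F
  3   T   T   T   F   F   F   T   T   T   F   F   F   F
  4   T   T   T   F   F   T   T   T   T   F   F   T   T
  5   T   T   T   F   F   T   T   T   T   T   F   T   T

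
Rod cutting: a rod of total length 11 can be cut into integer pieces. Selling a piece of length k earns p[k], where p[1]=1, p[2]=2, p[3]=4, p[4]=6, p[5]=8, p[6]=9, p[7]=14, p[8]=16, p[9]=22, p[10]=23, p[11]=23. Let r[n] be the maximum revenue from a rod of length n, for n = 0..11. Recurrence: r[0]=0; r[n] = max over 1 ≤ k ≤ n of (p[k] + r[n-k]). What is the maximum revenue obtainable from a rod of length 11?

   n    0    1    2    3    4    5    6    7    8    9   10   11
r[n]    0    1    2    4    6    8    9   14   16   22   23   24

24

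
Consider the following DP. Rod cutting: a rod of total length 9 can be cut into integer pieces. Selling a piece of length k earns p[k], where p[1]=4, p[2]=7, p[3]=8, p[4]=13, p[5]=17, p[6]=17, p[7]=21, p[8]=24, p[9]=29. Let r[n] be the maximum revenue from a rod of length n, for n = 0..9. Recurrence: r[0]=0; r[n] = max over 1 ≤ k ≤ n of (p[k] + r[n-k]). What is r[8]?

32

   n    0    1    2    3    4    5    6    7    8    9
r[n]    0    4    8   12   16   20   24   28   32   36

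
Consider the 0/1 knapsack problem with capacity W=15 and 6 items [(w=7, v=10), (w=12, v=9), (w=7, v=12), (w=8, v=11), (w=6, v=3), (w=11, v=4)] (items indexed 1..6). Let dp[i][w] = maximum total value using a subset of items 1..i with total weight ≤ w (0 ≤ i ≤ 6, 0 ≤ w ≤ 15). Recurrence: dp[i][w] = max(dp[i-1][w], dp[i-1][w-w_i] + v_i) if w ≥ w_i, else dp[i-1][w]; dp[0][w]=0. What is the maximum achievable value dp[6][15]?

23

i\w   0   1   2   3   4   5   6   7   8   9  10  11  12  13  14  15
  0   0   0   0   0   0   0   0   0   0   0   0   0   0   0   0   0
  1   0   0   0   0   0   0   0  10  10  10  10  10  10  10  10  10
  2   0   0   0   0   0   0   0  10  10  10  10  10  10  10  10  10
  3   0   0   0   0   0   0   0  12  12  12  12  12  12  12  22  22
  4   0   0   0   0   0   0   0  12  12  12  12  12  12  12  22  23
  5   0   0   0   0   0   0   3  12  12  12  12  12  12  15  22  23
  6   0   0   0   0   0   0   3  12  12  12  12  12  12  15  22  23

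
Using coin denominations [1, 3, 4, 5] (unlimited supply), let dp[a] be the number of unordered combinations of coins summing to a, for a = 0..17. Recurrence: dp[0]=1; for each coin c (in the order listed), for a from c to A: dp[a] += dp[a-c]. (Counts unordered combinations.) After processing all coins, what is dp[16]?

31

after  coin     0     1     2     3     4     5     6     7     8     9    10    11    12    13    14    15    16    17
          1     1     1     1     1     1     1     1     1     1     1     1     1     1     1     1     1     1     1
          3     1     1     1     2     2     2     3     3     3     4     4     4     5     5     5     6     6     6
          4     1     1     1     2     3     3     4     5     6     7     8     9    11    12    13    15    17    18
          5     1     1     1     2     3     4     5     6     8    10    12    14    17    20    23    27    31    35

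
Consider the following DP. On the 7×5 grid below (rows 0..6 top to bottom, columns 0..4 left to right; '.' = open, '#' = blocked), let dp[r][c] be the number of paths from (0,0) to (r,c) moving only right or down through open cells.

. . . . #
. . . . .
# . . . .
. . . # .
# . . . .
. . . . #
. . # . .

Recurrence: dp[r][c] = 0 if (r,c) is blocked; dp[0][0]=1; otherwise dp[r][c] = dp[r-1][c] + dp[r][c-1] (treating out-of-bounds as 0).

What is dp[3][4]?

r\c   0   1   2   3   4
  0   1   1   1   1   0
  1   1   2   3   4   4
  2   0   2   5   9  13
  3   0   2   7   0  13
  4   0   2   9   9  22
  5   0   2  11  20   0
  6   0   2   0  20  20

13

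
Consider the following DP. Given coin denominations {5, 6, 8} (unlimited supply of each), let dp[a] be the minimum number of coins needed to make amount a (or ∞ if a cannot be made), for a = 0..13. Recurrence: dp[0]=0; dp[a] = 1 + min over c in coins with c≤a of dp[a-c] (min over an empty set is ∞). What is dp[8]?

1

 a  0  1  2  3  4  5  6  7  8  9 10 11 12 13
dp  0  -  -  -  -  1  1  -  1  -  2  2  2  2
(- denotes ∞ / unreachable)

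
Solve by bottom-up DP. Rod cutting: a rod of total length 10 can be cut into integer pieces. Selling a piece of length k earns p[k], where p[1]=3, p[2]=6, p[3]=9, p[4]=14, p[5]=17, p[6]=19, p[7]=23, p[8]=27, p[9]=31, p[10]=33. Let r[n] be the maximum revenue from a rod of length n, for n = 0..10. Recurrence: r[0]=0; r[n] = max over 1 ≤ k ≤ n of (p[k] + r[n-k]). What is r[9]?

   n    0    1    2    3    4    5    6    7    8    9   10
r[n]    0    3    6    9   14   17   20   23   28   31   34

31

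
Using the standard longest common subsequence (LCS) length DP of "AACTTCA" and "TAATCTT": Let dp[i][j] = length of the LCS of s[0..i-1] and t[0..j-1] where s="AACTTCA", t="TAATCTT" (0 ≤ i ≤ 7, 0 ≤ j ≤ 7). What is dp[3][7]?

   ''  T  A  A  T  C  T  T
''  0  0  0  0  0  0  0  0
 A  0  0  1  1  1  1  1  1
 A  0  0  1  2  2  2  2  2
 C  0  0  1  2  2  3  3  3
 T  0  1  1  2  3  3  4  4
 T  0  1  1  2  3  3  4  5
 C  0  1  1  2  3  4  4  5
 A  0  1  2  2  3  4  4  5

3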